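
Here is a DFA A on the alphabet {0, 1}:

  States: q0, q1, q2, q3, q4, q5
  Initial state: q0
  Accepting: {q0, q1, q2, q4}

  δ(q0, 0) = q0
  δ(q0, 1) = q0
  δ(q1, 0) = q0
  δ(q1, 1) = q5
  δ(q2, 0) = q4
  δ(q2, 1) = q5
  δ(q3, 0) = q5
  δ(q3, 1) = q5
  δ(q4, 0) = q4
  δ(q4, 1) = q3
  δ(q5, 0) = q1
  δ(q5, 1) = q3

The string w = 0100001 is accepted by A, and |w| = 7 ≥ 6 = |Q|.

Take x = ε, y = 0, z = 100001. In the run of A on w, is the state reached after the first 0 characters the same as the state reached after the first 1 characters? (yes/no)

Run of A on the first 1 characters of w = 0:
  step 0: q0  (start)
  step 1: q0  (read 0: q0→q0)

After x (step 0): q0. After xy (step 1): q0.
They match, so y = 0 drives A around a cycle from q0 back to itself; pumping y any number of times keeps A in q0 before reading z, and xyⁱz ∈ L(A) for every i ≥ 0.

yes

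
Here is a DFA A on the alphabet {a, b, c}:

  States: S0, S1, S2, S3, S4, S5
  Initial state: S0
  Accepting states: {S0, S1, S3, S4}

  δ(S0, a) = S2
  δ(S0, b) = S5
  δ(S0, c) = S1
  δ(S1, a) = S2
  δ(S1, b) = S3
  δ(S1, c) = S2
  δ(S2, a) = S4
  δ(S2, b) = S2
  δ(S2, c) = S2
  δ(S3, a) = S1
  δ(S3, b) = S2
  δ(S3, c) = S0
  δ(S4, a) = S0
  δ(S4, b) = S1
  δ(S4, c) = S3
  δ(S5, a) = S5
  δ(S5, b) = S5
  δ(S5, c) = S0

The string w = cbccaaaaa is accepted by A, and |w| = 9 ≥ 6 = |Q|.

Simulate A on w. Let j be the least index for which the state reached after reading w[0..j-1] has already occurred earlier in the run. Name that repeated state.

Run of A on w = c b c c a a a a a:
  step 0: S0  (start)
  step 1: S1  (read c: S0→S1)
  step 2: S3  (read b: S1→S3)
  step 3: S0  (read c: S3→S0)   ← first repeat (S0 seen earlier)
  step 4: S1  (read c: S0→S1)
  step 5: S2  (read a: S1→S2)
  step 6: S4  (read a: S2→S4)
  step 7: S0  (read a: S4→S0)
  step 8: S2  (read a: S0→S2)
  step 9: S4  (read a: S2→S4)

The earliest repeat is at step j = 3: A is in S0, which it already visited at step i = 0.
Pumping length from the standard proof: p = 6 (the number of states). The repeated state found above gives |xy| = j ≤ 6 and |y| = j − i ≥ 1.

S0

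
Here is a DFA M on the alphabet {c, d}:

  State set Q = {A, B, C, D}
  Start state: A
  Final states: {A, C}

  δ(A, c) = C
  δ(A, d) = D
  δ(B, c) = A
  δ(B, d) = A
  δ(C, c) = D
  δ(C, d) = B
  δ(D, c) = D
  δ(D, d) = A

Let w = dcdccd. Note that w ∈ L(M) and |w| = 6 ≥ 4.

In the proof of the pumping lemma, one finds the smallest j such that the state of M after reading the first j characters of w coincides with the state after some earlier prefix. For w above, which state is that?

D

Run of M on w = d c d c c d:
  step 0: A  (start)
  step 1: D  (read d: A→D)
  step 2: D  (read c: D→D)   ← first repeat (D seen earlier)
  step 3: A  (read d: D→A)
  step 4: C  (read c: A→C)
  step 5: D  (read c: C→D)
  step 6: A  (read d: D→A)

The earliest repeat is at step j = 2: M is in D, which it already visited at step i = 1.
With |Q| = 4, pigeonhole forces a state repeat no later than step 4; the substring read between the first and second visits to that state can be pumped.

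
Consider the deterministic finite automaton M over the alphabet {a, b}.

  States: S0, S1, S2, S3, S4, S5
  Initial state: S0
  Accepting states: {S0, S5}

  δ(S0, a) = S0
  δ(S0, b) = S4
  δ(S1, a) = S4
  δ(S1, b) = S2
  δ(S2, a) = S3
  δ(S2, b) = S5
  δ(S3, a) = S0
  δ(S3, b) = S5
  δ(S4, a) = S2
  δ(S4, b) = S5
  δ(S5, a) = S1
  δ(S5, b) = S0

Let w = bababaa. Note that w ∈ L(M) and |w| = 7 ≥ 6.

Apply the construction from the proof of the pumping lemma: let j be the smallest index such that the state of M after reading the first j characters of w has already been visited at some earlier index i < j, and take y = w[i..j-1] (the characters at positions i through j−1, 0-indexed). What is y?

bab

State sequence: S0 -b-> S4 -a-> S2 -b-> S5 -a-> S1 -b-> S2 -a-> S3 -a-> S0
First repeat at step 5: S2 was already visited.

So i = 2, j = 5, giving x = w[0:2] = ba, y = w[2:5] = bab, z = w[5:7] = aa.
Check: |xy| = 5 ≤ 6 and |y| = 3 ≥ 1. Reading y takes M from S2 back to S2, so every xyⁱz is accepted.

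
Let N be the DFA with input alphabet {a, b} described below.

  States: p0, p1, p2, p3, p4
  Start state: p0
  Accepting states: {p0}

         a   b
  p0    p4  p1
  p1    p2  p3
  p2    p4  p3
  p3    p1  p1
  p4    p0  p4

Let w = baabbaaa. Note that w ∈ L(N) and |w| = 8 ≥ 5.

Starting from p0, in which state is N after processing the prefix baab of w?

p4

State sequence: p0 -b-> p1 -a-> p2 -a-> p4 -b-> p4

After reading 4 characters, N is in state p4.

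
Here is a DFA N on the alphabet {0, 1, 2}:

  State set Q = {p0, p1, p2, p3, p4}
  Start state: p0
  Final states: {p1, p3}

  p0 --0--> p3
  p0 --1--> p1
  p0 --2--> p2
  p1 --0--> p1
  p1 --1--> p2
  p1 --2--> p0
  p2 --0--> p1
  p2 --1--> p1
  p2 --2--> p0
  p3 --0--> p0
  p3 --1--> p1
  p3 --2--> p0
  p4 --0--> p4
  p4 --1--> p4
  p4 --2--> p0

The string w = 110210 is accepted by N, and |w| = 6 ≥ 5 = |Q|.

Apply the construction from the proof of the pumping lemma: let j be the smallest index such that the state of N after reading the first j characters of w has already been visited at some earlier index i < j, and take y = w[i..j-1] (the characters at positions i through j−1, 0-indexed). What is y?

Run of N on w = 1 1 0 2 1 0:
  step 0: p0  (start)
  step 1: p1  (read 1: p0→p1)
  step 2: p2  (read 1: p1→p2)
  step 3: p1  (read 0: p2→p1)   ← first repeat (p1 seen earlier)
  step 4: p0  (read 2: p1→p0)
  step 5: p1  (read 1: p0→p1)
  step 6: p1  (read 0: p1→p1)

So i = 1, j = 3, giving x = w[0:1] = 1, y = w[1:3] = 10, z = w[3:6] = 210.
Check: |xy| = 3 ≤ 5 and |y| = 2 ≥ 1. Reading y takes N from p1 back to p1, so every xyⁱz is accepted.
Since N has 5 states, any run of length ≥ 5 visits 5+1 states, so by pigeonhole some state repeats within the first 5 steps — that repeat gives the pumpable loop.

10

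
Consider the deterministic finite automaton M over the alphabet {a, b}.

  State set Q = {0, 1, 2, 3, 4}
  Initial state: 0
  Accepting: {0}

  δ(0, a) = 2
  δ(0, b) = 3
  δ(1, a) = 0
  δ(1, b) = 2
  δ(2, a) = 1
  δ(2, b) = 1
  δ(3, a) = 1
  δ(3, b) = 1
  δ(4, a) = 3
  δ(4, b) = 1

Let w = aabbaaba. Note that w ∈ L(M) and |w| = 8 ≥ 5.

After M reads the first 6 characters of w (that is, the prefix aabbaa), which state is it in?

2

Run of M on the first 6 characters of w = a a b b a a:
  step 0: 0  (start)
  step 1: 2  (read a: 0→2)
  step 2: 1  (read a: 2→1)
  step 3: 2  (read b: 1→2)
  step 4: 1  (read b: 2→1)
  step 5: 0  (read a: 1→0)
  step 6: 2  (read a: 0→2)

After reading 6 characters, M is in state 2.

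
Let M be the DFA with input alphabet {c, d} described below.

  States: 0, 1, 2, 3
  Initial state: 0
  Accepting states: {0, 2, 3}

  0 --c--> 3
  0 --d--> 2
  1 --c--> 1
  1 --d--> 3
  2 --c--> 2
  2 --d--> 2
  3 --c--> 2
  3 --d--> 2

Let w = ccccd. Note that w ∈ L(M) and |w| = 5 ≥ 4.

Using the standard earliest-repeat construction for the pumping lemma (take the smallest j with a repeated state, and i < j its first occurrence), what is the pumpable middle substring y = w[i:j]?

Run of M on w = c c c c d:
  step 0: 0  (start)
  step 1: 3  (read c: 0→3)
  step 2: 2  (read c: 3→2)
  step 3: 2  (read c: 2→2)   ← first repeat (2 seen earlier)
  step 4: 2  (read c: 2→2)
  step 5: 2  (read d: 2→2)

So i = 2, j = 3, giving x = w[0:2] = cc, y = w[2:3] = c, z = w[3:5] = cd.
Check: |xy| = 3 ≤ 4 and |y| = 1 ≥ 1. Reading y takes M from 2 back to 2, so every xyⁱz is accepted.
With |Q| = 4, pigeonhole forces a state repeat no later than step 4; the substring read between the first and second visits to that state can be pumped.

c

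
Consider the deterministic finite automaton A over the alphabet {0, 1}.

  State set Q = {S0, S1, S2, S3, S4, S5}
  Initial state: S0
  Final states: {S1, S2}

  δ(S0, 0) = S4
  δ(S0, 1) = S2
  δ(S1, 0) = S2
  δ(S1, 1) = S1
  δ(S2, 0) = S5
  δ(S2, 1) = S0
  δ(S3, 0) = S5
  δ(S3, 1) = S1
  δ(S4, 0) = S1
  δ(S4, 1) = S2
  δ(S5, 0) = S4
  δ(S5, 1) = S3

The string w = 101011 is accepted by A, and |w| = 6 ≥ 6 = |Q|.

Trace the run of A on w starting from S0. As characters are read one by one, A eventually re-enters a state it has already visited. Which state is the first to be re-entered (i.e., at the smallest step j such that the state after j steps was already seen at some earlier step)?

S5

Run of A on w = 1 0 1 0 1 1:
  step 0: S0  (start)
  step 1: S2  (read 1: S0→S2)
  step 2: S5  (read 0: S2→S5)
  step 3: S3  (read 1: S5→S3)
  step 4: S5  (read 0: S3→S5)   ← first repeat (S5 seen earlier)
  step 5: S3  (read 1: S5→S3)
  step 6: S1  (read 1: S3→S1)

The earliest repeat is at step j = 4: A is in S5, which it already visited at step i = 2.
With |Q| = 6, pigeonhole forces a state repeat no later than step 6; the substring read between the first and second visits to that state can be pumped.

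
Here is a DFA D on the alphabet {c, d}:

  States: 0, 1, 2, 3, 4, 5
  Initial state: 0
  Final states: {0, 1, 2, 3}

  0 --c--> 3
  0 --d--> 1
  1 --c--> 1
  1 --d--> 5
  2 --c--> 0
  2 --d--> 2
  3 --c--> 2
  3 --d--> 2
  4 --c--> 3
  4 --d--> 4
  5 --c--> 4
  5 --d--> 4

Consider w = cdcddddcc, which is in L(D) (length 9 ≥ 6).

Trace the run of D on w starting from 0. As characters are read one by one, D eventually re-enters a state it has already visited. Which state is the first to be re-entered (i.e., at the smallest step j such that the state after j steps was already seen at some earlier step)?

Run of D on w = c d c d d d d c c:
  step 0: 0  (start)
  step 1: 3  (read c: 0→3)
  step 2: 2  (read d: 3→2)
  step 3: 0  (read c: 2→0)   ← first repeat (0 seen earlier)
  step 4: 1  (read d: 0→1)
  step 5: 5  (read d: 1→5)
  step 6: 4  (read d: 5→4)
  step 7: 4  (read d: 4→4)
  step 8: 3  (read c: 4→3)
  step 9: 2  (read c: 3→2)

The earliest repeat is at step j = 3: D is in 0, which it already visited at step i = 0.

0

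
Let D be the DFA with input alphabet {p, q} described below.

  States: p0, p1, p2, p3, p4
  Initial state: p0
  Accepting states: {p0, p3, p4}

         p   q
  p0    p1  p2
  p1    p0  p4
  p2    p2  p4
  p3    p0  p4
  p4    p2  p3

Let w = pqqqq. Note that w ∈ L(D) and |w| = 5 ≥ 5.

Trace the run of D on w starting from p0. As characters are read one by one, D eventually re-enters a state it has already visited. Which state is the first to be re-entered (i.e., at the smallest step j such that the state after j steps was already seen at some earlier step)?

p4

Run of D on w = p q q q q:
  step 0: p0  (start)
  step 1: p1  (read p: p0→p1)
  step 2: p4  (read q: p1→p4)
  step 3: p3  (read q: p4→p3)
  step 4: p4  (read q: p3→p4)   ← first repeat (p4 seen earlier)
  step 5: p3  (read q: p4→p3)

The earliest repeat is at step j = 4: D is in p4, which it already visited at step i = 2.
Since D has 5 states, any run of length ≥ 5 visits 5+1 states, so by pigeonhole some state repeats within the first 5 steps — that repeat gives the pumpable loop.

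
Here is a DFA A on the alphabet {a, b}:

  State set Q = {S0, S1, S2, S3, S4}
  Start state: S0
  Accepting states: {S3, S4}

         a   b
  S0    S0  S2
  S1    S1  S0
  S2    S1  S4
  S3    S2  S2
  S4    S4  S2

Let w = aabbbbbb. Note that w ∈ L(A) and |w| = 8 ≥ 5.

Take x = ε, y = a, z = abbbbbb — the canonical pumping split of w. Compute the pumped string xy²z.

aaabbbbbb

xy^2z = ε·a·a·abbbbbb = aaabbbbbb.
Reading y = a takes A from S0 back to S0, so after x·y·y the machine is still in S0, and z then leads to the accepting state S4. Hence aaabbbbbb ∈ L(A).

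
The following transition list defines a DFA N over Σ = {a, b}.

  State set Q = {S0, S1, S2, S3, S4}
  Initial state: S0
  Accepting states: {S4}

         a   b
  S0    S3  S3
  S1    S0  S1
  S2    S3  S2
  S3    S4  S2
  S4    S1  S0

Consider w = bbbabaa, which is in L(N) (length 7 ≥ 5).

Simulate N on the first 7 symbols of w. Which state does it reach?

S4

State sequence: S0 -b-> S3 -b-> S2 -b-> S2 -a-> S3 -b-> S2 -a-> S3 -a-> S4

After reading 7 characters, N is in state S4.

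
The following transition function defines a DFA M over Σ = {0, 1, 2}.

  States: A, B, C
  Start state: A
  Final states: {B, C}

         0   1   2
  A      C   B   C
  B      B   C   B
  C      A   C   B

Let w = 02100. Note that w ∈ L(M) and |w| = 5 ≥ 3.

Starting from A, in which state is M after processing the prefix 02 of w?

State sequence: A -0-> C -2-> B

After reading 2 characters, M is in state B.

B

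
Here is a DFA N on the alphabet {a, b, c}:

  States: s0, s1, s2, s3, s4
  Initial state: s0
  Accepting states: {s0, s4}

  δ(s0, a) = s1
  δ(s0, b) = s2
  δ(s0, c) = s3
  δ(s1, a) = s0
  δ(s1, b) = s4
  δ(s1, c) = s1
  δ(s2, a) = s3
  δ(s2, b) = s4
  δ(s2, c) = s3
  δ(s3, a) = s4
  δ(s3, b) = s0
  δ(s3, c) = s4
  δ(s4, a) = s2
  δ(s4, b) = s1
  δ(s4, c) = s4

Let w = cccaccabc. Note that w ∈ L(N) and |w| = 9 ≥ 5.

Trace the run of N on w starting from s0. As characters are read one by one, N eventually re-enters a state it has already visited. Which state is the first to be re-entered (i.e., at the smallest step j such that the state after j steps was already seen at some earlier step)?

s4

State sequence: s0 -c-> s3 -c-> s4 -c-> s4 -a-> s2 -c-> s3 -c-> s4 -a-> s2 -b-> s4 -c-> s4
First repeat at step 3: s4 was already visited.

The earliest repeat is at step j = 3: N is in s4, which it already visited at step i = 2.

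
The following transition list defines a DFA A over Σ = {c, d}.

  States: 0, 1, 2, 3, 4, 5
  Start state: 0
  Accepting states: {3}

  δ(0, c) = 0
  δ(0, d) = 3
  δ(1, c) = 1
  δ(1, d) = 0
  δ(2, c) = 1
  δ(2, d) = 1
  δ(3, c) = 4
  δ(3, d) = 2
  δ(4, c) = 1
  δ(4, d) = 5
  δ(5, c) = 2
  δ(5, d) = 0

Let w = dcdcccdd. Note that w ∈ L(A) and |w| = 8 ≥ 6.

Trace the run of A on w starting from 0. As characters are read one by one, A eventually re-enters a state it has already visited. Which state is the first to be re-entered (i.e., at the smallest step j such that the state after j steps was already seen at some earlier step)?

Run of A on w = d c d c c c d d:
  step 0: 0  (start)
  step 1: 3  (read d: 0→3)
  step 2: 4  (read c: 3→4)
  step 3: 5  (read d: 4→5)
  step 4: 2  (read c: 5→2)
  step 5: 1  (read c: 2→1)
  step 6: 1  (read c: 1→1)   ← first repeat (1 seen earlier)
  step 7: 0  (read d: 1→0)
  step 8: 3  (read d: 0→3)

The earliest repeat is at step j = 6: A is in 1, which it already visited at step i = 5.

1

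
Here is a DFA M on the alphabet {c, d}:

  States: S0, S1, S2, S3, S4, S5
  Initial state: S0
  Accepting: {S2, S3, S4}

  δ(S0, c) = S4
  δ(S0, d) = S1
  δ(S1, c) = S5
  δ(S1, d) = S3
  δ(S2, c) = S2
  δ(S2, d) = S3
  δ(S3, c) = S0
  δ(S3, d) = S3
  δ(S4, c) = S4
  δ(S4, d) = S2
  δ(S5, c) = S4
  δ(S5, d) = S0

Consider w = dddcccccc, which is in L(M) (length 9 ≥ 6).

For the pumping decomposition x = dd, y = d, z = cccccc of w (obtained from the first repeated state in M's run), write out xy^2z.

xy^2z = dd·d·d·cccccc = ddddcccccc.
Reading y = d takes M from S3 back to S3, so after x·y·y the machine is still in S3, and z then leads to the accepting state S4. Hence ddddcccccc ∈ L(M).

ddddcccccc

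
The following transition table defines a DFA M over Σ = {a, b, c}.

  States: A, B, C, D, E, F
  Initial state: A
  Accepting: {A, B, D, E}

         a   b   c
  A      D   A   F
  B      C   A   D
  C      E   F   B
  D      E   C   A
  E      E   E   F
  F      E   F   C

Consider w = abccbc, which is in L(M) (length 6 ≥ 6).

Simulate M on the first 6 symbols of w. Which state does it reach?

State sequence: A -a-> D -b-> C -c-> B -c-> D -b-> C -c-> B

After reading 6 characters, M is in state B.
(This kind of state-tracing is the core of the pumping-lemma construction: with 6 states, pigeonhole forces a repeat within the first 6 steps.)

B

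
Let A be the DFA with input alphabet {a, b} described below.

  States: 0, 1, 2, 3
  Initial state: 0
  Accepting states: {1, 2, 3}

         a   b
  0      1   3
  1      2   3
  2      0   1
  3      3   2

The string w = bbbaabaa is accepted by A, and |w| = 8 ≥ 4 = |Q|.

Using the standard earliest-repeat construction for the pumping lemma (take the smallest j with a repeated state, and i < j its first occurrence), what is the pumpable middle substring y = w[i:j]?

ba

Run of A on w = b b b a a b a a:
  step 0: 0  (start)
  step 1: 3  (read b: 0→3)
  step 2: 2  (read b: 3→2)
  step 3: 1  (read b: 2→1)
  step 4: 2  (read a: 1→2)   ← first repeat (2 seen earlier)
  step 5: 0  (read a: 2→0)
  step 6: 3  (read b: 0→3)
  step 7: 3  (read a: 3→3)
  step 8: 3  (read a: 3→3)

So i = 2, j = 4, giving x = w[0:2] = bb, y = w[2:4] = ba, z = w[4:8] = abaa.
Check: |xy| = 4 ≤ 4 and |y| = 2 ≥ 1. Reading y takes A from 2 back to 2, so every xyⁱz is accepted.
Pumping length from the standard proof: p = 4 (the number of states). The repeated state found above gives |xy| = j ≤ 4 and |y| = j − i ≥ 1.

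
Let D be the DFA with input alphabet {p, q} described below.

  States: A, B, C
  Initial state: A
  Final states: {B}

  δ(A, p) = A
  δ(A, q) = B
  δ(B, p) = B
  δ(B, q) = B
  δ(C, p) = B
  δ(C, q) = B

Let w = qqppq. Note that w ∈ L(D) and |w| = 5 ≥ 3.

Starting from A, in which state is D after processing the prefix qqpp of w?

B

Run of D on the first 4 characters of w = q q p p:
  step 0: A  (start)
  step 1: B  (read q: A→B)
  step 2: B  (read q: B→B)
  step 3: B  (read p: B→B)
  step 4: B  (read p: B→B)

After reading 4 characters, D is in state B.
(This kind of state-tracing is the core of the pumping-lemma construction: with 3 states, pigeonhole forces a repeat within the first 3 steps.)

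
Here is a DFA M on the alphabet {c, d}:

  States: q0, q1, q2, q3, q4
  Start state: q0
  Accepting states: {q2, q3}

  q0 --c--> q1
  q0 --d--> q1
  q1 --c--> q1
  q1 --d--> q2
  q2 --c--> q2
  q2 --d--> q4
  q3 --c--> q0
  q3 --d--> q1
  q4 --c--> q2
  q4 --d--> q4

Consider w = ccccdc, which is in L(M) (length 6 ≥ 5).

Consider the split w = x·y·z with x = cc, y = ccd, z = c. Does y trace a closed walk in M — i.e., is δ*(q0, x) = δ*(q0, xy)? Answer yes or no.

no

Run of M on the first 5 characters of w = c c c c d:
  step 0: q0  (start)
  step 1: q1  (read c: q0→q1)
  step 2: q1  (read c: q1→q1)
  step 3: q1  (read c: q1→q1)
  step 4: q1  (read c: q1→q1)
  step 5: q2  (read d: q1→q2)

After x (step 2): q1. After xy (step 5): q2.
They differ (q1 ≠ q2), so y is not a cycle from the state after x; this split is not the one the pumping-lemma construction produces, and pumping y need not keep the string in L(M).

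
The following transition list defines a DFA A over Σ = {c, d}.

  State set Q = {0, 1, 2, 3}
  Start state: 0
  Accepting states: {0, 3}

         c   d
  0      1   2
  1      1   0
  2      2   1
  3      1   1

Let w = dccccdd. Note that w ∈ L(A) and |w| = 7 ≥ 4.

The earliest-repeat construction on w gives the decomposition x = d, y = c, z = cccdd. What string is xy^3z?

dccccccdd

xy^3z = d·c·c·c·cccdd = dccccccdd.
Reading y = c takes A from 2 back to 2, so after x·y·y·y the machine is still in 2, and z then leads to the accepting state 0. Hence dccccccdd ∈ L(A).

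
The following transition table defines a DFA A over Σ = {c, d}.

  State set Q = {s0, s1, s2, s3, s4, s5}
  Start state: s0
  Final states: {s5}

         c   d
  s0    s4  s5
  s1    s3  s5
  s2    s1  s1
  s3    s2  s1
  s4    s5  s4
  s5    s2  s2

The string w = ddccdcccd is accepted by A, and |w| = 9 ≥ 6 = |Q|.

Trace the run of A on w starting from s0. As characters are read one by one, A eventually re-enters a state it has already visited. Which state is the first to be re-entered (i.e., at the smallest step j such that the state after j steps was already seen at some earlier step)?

s1

Run of A on w = d d c c d c c c d:
  step 0: s0  (start)
  step 1: s5  (read d: s0→s5)
  step 2: s2  (read d: s5→s2)
  step 3: s1  (read c: s2→s1)
  step 4: s3  (read c: s1→s3)
  step 5: s1  (read d: s3→s1)   ← first repeat (s1 seen earlier)
  step 6: s3  (read c: s1→s3)
  step 7: s2  (read c: s3→s2)
  step 8: s1  (read c: s2→s1)
  step 9: s5  (read d: s1→s5)

The earliest repeat is at step j = 5: A is in s1, which it already visited at step i = 3.
Pumping length from the standard proof: p = 6 (the number of states). The repeated state found above gives |xy| = j ≤ 6 and |y| = j − i ≥ 1.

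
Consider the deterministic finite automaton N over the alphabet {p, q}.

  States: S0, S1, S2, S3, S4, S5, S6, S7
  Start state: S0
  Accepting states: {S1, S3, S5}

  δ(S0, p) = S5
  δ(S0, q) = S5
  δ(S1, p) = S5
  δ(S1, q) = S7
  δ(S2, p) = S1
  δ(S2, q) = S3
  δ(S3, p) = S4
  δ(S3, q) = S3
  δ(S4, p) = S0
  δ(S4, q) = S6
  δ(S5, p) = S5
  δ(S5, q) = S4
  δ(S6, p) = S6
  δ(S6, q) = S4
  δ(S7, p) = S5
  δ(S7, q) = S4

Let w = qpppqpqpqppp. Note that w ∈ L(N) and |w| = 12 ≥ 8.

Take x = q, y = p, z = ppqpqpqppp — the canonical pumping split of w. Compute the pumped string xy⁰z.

xy⁰z = xz = q·ppqpqpqppp = qppqpqpqppp.
Reading y = p takes N from S5 back to S5, so after x the machine is still in S5, and z then leads to the accepting state S5. Hence qppqpqpqppp ∈ L(N).

qppqpqpqppp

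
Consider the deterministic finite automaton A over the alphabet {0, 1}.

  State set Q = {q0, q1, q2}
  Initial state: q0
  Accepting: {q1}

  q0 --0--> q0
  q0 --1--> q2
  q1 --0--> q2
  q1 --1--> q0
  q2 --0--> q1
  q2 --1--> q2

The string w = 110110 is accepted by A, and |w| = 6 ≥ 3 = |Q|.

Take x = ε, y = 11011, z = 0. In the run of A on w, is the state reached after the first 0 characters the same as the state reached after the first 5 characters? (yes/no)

no

Run of A on the first 5 characters of w = 1 1 0 1 1:
  step 0: q0  (start)
  step 1: q2  (read 1: q0→q2)
  step 2: q2  (read 1: q2→q2)
  step 3: q1  (read 0: q2→q1)
  step 4: q0  (read 1: q1→q0)
  step 5: q2  (read 1: q0→q2)

After x (step 0): q0. After xy (step 5): q2.
They differ (q0 ≠ q2), so y is not a cycle from the state after x; this split is not the one the pumping-lemma construction produces, and pumping y need not keep the string in L(A).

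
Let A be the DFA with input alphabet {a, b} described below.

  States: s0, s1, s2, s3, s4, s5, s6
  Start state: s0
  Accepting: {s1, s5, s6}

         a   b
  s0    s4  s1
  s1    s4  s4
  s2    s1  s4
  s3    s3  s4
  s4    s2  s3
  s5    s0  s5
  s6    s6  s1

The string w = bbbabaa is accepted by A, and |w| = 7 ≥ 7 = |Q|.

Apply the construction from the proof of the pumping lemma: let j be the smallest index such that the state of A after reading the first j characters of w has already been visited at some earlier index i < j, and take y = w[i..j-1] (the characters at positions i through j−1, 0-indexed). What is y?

Run of A on w = b b b a b a a:
  step 0: s0  (start)
  step 1: s1  (read b: s0→s1)
  step 2: s4  (read b: s1→s4)
  step 3: s3  (read b: s4→s3)
  step 4: s3  (read a: s3→s3)   ← first repeat (s3 seen earlier)
  step 5: s4  (read b: s3→s4)
  step 6: s2  (read a: s4→s2)
  step 7: s1  (read a: s2→s1)

So i = 3, j = 4, giving x = w[0:3] = bbb, y = w[3:4] = a, z = w[4:7] = baa.
Check: |xy| = 4 ≤ 7 and |y| = 1 ≥ 1. Reading y takes A from s3 back to s3, so every xyⁱz is accepted.
The DFA has 7 states, so the proof of the pumping lemma guarantees a repeated state among the first 7+1 visited; the segment between the two visits is the pumpable y.

a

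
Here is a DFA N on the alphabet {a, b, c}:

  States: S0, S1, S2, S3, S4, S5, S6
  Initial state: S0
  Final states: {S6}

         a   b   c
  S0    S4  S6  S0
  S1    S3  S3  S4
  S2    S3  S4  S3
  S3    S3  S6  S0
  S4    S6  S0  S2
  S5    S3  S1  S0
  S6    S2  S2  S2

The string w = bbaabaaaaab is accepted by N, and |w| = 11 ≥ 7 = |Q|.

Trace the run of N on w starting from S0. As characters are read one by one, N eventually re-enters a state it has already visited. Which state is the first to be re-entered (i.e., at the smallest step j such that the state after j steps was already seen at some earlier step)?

State sequence: S0 -b-> S6 -b-> S2 -a-> S3 -a-> S3 -b-> S6 -a-> S2 -a-> S3 -a-> S3 -a-> S3 -a-> S3 -b-> S6
First repeat at step 4: S3 was already visited.

The earliest repeat is at step j = 4: N is in S3, which it already visited at step i = 3.
With |Q| = 7, pigeonhole forces a state repeat no later than step 7; the substring read between the first and second visits to that state can be pumped.

S3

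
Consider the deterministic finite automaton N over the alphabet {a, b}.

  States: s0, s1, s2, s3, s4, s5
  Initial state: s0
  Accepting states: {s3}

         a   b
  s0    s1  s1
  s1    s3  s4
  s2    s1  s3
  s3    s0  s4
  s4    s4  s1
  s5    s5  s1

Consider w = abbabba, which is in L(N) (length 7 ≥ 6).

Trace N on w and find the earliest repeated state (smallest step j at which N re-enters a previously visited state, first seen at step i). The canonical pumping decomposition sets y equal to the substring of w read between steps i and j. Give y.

bb

Run of N on w = a b b a b b a:
  step 0: s0  (start)
  step 1: s1  (read a: s0→s1)
  step 2: s4  (read b: s1→s4)
  step 3: s1  (read b: s4→s1)   ← first repeat (s1 seen earlier)
  step 4: s3  (read a: s1→s3)
  step 5: s4  (read b: s3→s4)
  step 6: s1  (read b: s4→s1)
  step 7: s3  (read a: s1→s3)

So i = 1, j = 3, giving x = w[0:1] = a, y = w[1:3] = bb, z = w[3:7] = abba.
Check: |xy| = 3 ≤ 6 and |y| = 2 ≥ 1. Reading y takes N from s1 back to s1, so every xyⁱz is accepted.
Pumping length from the standard proof: p = 6 (the number of states). The repeated state found above gives |xy| = j ≤ 6 and |y| = j − i ≥ 1.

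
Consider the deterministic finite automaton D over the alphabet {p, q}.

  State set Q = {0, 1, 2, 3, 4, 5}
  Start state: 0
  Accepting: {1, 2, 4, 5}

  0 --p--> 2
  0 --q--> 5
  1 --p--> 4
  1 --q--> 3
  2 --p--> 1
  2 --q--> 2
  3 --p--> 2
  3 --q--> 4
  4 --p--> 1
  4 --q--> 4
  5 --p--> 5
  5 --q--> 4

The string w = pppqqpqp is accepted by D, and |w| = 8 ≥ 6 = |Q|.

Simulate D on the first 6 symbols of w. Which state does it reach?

1

Run of D on the first 6 characters of w = p p p q q p:
  step 0: 0  (start)
  step 1: 2  (read p: 0→2)
  step 2: 1  (read p: 2→1)
  step 3: 4  (read p: 1→4)
  step 4: 4  (read q: 4→4)
  step 5: 4  (read q: 4→4)
  step 6: 1  (read p: 4→1)

After reading 6 characters, D is in state 1.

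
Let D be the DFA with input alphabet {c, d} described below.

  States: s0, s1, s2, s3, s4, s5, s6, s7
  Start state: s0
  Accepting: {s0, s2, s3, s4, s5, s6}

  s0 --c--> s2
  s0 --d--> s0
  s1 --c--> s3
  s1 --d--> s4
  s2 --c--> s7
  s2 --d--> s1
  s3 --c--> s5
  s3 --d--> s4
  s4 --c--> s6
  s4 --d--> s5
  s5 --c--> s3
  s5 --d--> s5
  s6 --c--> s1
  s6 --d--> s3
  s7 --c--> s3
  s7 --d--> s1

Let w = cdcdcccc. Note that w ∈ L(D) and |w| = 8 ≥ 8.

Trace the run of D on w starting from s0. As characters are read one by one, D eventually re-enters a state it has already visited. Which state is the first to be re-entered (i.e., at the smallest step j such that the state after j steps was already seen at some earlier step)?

s1

Run of D on w = c d c d c c c c:
  step 0: s0  (start)
  step 1: s2  (read c: s0→s2)
  step 2: s1  (read d: s2→s1)
  step 3: s3  (read c: s1→s3)
  step 4: s4  (read d: s3→s4)
  step 5: s6  (read c: s4→s6)
  step 6: s1  (read c: s6→s1)   ← first repeat (s1 seen earlier)
  step 7: s3  (read c: s1→s3)
  step 8: s5  (read c: s3→s5)

The earliest repeat is at step j = 6: D is in s1, which it already visited at step i = 2.
With |Q| = 8, pigeonhole forces a state repeat no later than step 8; the substring read between the first and second visits to that state can be pumped.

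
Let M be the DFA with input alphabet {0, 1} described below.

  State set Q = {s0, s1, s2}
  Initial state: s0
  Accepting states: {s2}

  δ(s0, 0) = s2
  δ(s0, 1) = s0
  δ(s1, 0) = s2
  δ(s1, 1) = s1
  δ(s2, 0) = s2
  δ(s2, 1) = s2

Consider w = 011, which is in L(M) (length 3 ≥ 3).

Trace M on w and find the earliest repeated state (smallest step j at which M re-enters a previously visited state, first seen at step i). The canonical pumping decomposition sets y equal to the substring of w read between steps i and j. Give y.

1

Run of M on w = 0 1 1:
  step 0: s0  (start)
  step 1: s2  (read 0: s0→s2)
  step 2: s2  (read 1: s2→s2)   ← first repeat (s2 seen earlier)
  step 3: s2  (read 1: s2→s2)

So i = 1, j = 2, giving x = w[0:1] = 0, y = w[1:2] = 1, z = w[2:3] = 1.
Check: |xy| = 2 ≤ 3 and |y| = 1 ≥ 1. Reading y takes M from s2 back to s2, so every xyⁱz is accepted.
With |Q| = 3, pigeonhole forces a state repeat no later than step 3; the substring read between the first and second visits to that state can be pumped.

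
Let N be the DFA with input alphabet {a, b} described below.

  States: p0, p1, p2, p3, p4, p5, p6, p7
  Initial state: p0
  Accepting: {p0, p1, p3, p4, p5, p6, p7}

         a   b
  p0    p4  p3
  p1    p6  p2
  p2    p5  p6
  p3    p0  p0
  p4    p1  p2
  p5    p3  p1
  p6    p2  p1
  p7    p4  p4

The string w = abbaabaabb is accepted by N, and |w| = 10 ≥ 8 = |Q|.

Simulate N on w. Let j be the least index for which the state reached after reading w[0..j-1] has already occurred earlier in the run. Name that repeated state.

State sequence: p0 -a-> p4 -b-> p2 -b-> p6 -a-> p2 -a-> p5 -b-> p1 -a-> p6 -a-> p2 -b-> p6 -b-> p1
First repeat at step 4: p2 was already visited.

The earliest repeat is at step j = 4: N is in p2, which it already visited at step i = 2.

p2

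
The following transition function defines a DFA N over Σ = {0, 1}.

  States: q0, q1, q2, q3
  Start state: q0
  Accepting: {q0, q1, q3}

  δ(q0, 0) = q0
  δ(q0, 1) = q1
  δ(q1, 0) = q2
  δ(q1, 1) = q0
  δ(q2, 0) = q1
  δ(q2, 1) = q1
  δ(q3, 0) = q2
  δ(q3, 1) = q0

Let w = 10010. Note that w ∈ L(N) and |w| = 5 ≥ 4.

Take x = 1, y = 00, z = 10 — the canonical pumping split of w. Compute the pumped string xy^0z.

xy⁰z = xz = 1·10 = 110.
Reading y = 00 takes N from q1 back to q1, so after x the machine is still in q1, and z then leads to the accepting state q0. Hence 110 ∈ L(N).

110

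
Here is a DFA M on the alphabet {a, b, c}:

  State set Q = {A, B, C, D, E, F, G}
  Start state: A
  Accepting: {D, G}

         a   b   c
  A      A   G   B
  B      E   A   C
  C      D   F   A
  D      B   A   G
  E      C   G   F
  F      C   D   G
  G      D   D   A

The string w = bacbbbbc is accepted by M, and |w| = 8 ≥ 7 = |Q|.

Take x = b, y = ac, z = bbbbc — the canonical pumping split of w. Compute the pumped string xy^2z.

bacacbbbbc

xy^2z = b·ac·ac·bbbbc = bacacbbbbc.
Reading y = ac takes M from G back to G, so after x·y·y the machine is still in G, and z then leads to the accepting state G. Hence bacacbbbbc ∈ L(M).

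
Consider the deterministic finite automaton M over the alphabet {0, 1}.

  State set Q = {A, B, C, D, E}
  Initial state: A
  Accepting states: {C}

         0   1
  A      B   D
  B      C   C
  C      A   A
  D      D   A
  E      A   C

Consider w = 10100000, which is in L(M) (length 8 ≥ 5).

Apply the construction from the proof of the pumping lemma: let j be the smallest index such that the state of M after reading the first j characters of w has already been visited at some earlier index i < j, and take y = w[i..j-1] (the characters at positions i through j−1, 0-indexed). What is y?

0

State sequence: A -1-> D -0-> D -1-> A -0-> B -0-> C -0-> A -0-> B -0-> C
First repeat at step 2: D was already visited.

So i = 1, j = 2, giving x = w[0:1] = 1, y = w[1:2] = 0, z = w[2:8] = 100000.
Check: |xy| = 2 ≤ 5 and |y| = 1 ≥ 1. Reading y takes M from D back to D, so every xyⁱz is accepted.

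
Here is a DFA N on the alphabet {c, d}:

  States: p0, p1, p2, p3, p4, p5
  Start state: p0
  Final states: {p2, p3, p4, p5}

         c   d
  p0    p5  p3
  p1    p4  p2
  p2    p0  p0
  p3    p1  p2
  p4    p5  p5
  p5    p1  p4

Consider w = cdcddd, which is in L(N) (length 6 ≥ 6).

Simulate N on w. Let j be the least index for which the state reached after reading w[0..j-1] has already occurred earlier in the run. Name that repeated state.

Run of N on w = c d c d d d:
  step 0: p0  (start)
  step 1: p5  (read c: p0→p5)
  step 2: p4  (read d: p5→p4)
  step 3: p5  (read c: p4→p5)   ← first repeat (p5 seen earlier)
  step 4: p4  (read d: p5→p4)
  step 5: p5  (read d: p4→p5)
  step 6: p4  (read d: p5→p4)

The earliest repeat is at step j = 3: N is in p5, which it already visited at step i = 1.

p5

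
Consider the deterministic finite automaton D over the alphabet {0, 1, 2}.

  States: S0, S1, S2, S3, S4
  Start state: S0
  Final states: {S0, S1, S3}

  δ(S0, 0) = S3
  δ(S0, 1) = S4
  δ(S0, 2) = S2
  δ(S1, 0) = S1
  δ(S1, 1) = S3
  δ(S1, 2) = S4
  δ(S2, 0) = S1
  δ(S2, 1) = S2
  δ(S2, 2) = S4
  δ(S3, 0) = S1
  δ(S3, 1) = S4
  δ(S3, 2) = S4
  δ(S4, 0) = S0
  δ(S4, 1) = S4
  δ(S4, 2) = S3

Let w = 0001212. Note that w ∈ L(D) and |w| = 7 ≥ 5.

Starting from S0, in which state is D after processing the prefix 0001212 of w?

Run of D on the first 7 characters of w = 0 0 0 1 2 1 2:
  step 0: S0  (start)
  step 1: S3  (read 0: S0→S3)
  step 2: S1  (read 0: S3→S1)
  step 3: S1  (read 0: S1→S1)
  step 4: S3  (read 1: S1→S3)
  step 5: S4  (read 2: S3→S4)
  step 6: S4  (read 1: S4→S4)
  step 7: S3  (read 2: S4→S3)

After reading 7 characters, D is in state S3.

S3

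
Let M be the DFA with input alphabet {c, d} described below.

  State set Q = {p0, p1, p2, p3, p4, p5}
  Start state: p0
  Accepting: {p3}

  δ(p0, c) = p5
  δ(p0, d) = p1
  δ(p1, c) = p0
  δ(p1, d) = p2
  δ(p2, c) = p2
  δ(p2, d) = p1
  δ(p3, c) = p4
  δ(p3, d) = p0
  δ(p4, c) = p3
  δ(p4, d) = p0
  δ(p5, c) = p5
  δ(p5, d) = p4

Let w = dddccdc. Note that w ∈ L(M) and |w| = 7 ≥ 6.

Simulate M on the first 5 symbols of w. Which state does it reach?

p5

State sequence: p0 -d-> p1 -d-> p2 -d-> p1 -c-> p0 -c-> p5

After reading 5 characters, M is in state p5.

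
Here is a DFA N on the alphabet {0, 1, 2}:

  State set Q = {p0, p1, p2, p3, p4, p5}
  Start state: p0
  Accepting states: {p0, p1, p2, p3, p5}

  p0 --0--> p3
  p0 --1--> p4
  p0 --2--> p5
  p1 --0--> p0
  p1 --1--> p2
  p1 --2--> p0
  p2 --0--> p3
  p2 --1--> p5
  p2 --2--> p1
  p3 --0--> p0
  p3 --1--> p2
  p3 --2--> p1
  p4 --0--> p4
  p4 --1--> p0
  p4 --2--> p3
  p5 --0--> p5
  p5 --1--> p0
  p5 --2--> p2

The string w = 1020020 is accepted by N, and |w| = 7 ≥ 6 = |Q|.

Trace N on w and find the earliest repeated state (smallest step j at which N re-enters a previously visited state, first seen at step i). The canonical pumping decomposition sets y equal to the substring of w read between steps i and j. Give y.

0

State sequence: p0 -1-> p4 -0-> p4 -2-> p3 -0-> p0 -0-> p3 -2-> p1 -0-> p0
First repeat at step 2: p4 was already visited.

So i = 1, j = 2, giving x = w[0:1] = 1, y = w[1:2] = 0, z = w[2:7] = 20020.
Check: |xy| = 2 ≤ 6 and |y| = 1 ≥ 1. Reading y takes N from p4 back to p4, so every xyⁱz is accepted.
With |Q| = 6, pigeonhole forces a state repeat no later than step 6; the substring read between the first and second visits to that state can be pumped.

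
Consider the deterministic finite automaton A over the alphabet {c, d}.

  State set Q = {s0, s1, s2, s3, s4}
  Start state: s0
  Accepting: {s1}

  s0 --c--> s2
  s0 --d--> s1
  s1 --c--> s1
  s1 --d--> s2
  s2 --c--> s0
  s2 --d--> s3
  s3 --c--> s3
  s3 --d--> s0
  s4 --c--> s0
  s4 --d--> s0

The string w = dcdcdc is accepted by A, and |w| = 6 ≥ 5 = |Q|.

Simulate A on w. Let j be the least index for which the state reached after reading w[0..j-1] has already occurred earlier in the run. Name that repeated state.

s1

State sequence: s0 -d-> s1 -c-> s1 -d-> s2 -c-> s0 -d-> s1 -c-> s1
First repeat at step 2: s1 was already visited.

The earliest repeat is at step j = 2: A is in s1, which it already visited at step i = 1.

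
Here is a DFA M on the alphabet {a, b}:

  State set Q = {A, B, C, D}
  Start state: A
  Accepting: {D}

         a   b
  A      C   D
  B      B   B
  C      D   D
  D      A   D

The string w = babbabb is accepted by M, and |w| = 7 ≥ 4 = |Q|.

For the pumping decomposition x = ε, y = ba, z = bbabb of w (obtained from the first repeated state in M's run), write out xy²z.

xy^2z = ε·ba·ba·bbabb = bababbabb.
Reading y = ba takes M from A back to A, so after x·y·y the machine is still in A, and z then leads to the accepting state D. Hence bababbabb ∈ L(M).

bababbabb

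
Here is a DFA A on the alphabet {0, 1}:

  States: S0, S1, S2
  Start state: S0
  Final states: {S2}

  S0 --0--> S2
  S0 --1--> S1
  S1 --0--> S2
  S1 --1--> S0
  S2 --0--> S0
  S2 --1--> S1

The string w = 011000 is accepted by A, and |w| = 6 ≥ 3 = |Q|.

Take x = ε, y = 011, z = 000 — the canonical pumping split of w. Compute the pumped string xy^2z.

xy^2z = ε·011·011·000 = 011011000.
Reading y = 011 takes A from S0 back to S0, so after x·y·y the machine is still in S0, and z then leads to the accepting state S2. Hence 011011000 ∈ L(A).

011011000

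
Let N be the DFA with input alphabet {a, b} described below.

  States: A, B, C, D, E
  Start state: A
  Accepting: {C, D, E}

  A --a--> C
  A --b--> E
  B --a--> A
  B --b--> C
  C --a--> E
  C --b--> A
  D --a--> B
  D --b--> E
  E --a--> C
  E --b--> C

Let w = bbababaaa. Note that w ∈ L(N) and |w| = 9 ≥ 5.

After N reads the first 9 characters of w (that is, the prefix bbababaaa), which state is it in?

E

Run of N on the first 9 characters of w = b b a b a b a a a:
  step 0: A  (start)
  step 1: E  (read b: A→E)
  step 2: C  (read b: E→C)
  step 3: E  (read a: C→E)
  step 4: C  (read b: E→C)
  step 5: E  (read a: C→E)
  step 6: C  (read b: E→C)
  step 7: E  (read a: C→E)
  step 8: C  (read a: E→C)
  step 9: E  (read a: C→E)

After reading 9 characters, N is in state E.
(This kind of state-tracing is the core of the pumping-lemma construction: with 5 states, pigeonhole forces a repeat within the first 5 steps.)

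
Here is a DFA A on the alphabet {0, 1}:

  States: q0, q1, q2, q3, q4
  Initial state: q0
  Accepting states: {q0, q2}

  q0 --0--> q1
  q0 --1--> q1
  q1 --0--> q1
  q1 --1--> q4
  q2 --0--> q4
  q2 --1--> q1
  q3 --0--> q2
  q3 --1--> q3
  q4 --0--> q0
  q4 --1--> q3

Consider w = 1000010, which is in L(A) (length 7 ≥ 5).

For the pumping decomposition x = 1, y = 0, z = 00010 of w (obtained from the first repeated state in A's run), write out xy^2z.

xy^2z = 1·0·0·00010 = 10000010.
Reading y = 0 takes A from q1 back to q1, so after x·y·y the machine is still in q1, and z then leads to the accepting state q0. Hence 10000010 ∈ L(A).

10000010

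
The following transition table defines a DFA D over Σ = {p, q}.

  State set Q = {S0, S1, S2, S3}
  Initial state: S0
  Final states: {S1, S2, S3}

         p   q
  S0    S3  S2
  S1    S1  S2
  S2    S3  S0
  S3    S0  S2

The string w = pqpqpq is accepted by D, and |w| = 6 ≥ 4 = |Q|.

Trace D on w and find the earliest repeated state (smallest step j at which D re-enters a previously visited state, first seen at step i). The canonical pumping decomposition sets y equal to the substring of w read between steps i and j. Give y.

Run of D on w = p q p q p q:
  step 0: S0  (start)
  step 1: S3  (read p: S0→S3)
  step 2: S2  (read q: S3→S2)
  step 3: S3  (read p: S2→S3)   ← first repeat (S3 seen earlier)
  step 4: S2  (read q: S3→S2)
  step 5: S3  (read p: S2→S3)
  step 6: S2  (read q: S3→S2)

So i = 1, j = 3, giving x = w[0:1] = p, y = w[1:3] = qp, z = w[3:6] = qpq.
Check: |xy| = 3 ≤ 4 and |y| = 2 ≥ 1. Reading y takes D from S3 back to S3, so every xyⁱz is accepted.
Since D has 4 states, any run of length ≥ 4 visits 4+1 states, so by pigeonhole some state repeats within the first 4 steps — that repeat gives the pumpable loop.

qp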